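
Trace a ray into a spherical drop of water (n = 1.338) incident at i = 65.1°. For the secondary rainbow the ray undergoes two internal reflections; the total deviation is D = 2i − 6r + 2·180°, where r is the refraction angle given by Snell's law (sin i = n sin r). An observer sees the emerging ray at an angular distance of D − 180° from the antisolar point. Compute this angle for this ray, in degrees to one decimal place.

sin r = sin 65.1° / 1.338 = 0.9070/1.338 = 0.6779; r = 42.68°.
D = 2·65.1° − 6·42.68° + 2·180° = 130.20° − 256.08° + 360° = 234.12°.
Angle from antisolar point = D − 180° = 54.12°.

54.1°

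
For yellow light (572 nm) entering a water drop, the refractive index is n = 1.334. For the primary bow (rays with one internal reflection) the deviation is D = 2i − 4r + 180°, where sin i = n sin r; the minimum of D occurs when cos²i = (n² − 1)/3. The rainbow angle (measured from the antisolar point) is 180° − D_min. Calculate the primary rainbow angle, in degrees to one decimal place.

41.9°

cos²i = (1.77956 − 1)/3 = 0.25985; i = arccos(0.50976) = 59.352°.
sin r = sin 59.352°/1.334 = 0.64492; r = 40.159°.
D_min = 2·59.352° − 4·40.159° + 180° = 138.067°.
Rainbow angle = 180° − D_min = 41.933°.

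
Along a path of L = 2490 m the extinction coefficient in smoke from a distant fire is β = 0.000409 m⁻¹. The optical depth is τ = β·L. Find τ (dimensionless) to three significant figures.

1.02

τ = β·L = 0.000409 × 2490 = 1.0184.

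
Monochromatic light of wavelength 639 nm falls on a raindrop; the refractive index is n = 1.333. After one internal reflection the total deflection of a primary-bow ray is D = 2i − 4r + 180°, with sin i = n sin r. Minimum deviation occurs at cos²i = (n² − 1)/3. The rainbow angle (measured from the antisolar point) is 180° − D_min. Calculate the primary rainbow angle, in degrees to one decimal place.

cos²i = (1.77689 − 1)/3 = 0.25896; i = arccos(0.50888) = 59.410°.
sin r = sin 59.410°/1.333 = 0.64579; r = 40.225°.
D_min = 2·59.410° − 4·40.225° + 180° = 137.922°.
Rainbow angle = 180° − D_min = 42.078°.

42.1°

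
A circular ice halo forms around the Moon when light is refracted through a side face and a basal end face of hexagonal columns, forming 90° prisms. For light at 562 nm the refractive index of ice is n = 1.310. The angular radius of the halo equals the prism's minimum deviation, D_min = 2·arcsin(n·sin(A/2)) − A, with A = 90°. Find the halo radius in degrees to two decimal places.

45.73°

n·sin(A/2) = 1.310 × sin 45° = 1.310 × 0.7071 = 0.9263.
D_min = 2·arcsin(0.9263) − 90° = 2 × 67.867° − 90° = 45.733°.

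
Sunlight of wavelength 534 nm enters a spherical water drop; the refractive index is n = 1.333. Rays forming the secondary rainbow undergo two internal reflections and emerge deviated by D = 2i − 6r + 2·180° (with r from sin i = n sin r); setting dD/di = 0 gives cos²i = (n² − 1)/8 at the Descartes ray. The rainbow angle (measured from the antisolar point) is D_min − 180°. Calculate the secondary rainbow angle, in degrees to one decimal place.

50.9°

cos²i = (1.77689 − 1)/8 = 0.09711; i = arccos(0.31163) = 71.843°.
sin r = sin 71.843°/1.333 = 0.71283; r = 45.466°.
D_min = 2·71.843° − 6·45.466° + 360° = 230.891°.
Rainbow angle = D_min − 180° = 50.891°.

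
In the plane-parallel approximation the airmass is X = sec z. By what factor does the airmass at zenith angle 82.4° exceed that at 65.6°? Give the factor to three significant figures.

3.12

X(82.4°)/X(65.6°) = sec 82.4° / sec 65.6° = cos 65.6° / cos 82.4° = 0.4131/0.1323 = 3.1235.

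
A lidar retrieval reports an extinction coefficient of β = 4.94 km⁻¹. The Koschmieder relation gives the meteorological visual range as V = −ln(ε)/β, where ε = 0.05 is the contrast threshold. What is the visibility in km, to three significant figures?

V = −ln(0.05) / 4.94 = 2.996 / 4.94 = 0.6064 km.

0.606 km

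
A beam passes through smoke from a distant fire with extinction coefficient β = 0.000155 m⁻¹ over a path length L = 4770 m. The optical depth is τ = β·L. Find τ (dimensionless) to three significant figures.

τ = β·L = 0.000155 × 4770 = 0.7393.

0.739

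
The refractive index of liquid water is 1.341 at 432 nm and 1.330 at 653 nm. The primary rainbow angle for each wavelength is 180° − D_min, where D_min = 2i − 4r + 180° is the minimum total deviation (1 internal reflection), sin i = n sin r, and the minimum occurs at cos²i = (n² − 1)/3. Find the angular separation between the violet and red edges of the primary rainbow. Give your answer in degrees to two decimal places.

1.59°

At 432 nm (n = 1.341): cos²i = 0.26609 → i = 58.946°, r = 39.705°, D_min = 139.071°, rainbow angle = 40.929°.
At 653 nm (n = 1.330): cos²i = 0.25630 → i = 59.585°, r = 40.422°, D_min = 137.484°, rainbow angle = 42.516°.
Angular width = |40.929° − 42.516°| = 1.588°.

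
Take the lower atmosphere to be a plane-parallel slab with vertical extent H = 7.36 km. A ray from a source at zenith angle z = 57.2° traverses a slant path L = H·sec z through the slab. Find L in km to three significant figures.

13.6 km

sec z = 1/cos 57.2° = 1.8460.
L = 7.36 × 1.8460 = 13.587 km.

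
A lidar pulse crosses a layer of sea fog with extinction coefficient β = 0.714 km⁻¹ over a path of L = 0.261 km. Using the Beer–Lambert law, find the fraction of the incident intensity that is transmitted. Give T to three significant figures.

0.830

τ = β·L = 0.714 × 0.261 = 0.1864.
T = exp(−0.1864) = 0.8300.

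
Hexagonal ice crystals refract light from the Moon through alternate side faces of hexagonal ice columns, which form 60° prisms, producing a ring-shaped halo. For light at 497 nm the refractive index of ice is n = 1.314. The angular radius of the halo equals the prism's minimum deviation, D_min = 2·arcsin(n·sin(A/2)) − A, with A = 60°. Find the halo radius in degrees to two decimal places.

n·sin(A/2) = 1.314 × sin 30° = 1.314 × 0.5000 = 0.6570.
D_min = 2·arcsin(0.6570) − 60° = 2 × 41.071° − 60° = 22.143°.

22.14°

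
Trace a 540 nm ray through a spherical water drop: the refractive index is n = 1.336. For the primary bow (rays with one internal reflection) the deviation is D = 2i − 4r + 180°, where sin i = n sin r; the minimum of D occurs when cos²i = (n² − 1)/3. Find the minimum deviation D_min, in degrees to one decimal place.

cos²i = (1.78490 − 1)/3 = 0.26163; i = arccos(0.51150) = 59.236°.
sin r = sin 59.236°/1.336 = 0.64318; r = 40.029°.
D_min = 2·59.236° − 4·40.029° + 180° = 138.356°.

138.4°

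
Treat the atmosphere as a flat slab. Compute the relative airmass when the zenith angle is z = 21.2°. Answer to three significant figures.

X = sec z = 1/cos 21.2° = 1/0.9323 = 1.0726.

1.07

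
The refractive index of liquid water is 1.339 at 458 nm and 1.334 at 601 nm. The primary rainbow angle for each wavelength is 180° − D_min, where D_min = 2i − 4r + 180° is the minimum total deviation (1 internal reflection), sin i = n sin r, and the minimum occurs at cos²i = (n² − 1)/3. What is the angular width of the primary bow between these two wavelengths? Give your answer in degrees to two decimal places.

At 458 nm (n = 1.339): cos²i = 0.26431 → i = 59.062°, r = 39.834°, D_min = 138.786°, rainbow angle = 41.214°.
At 601 nm (n = 1.334): cos²i = 0.25985 → i = 59.352°, r = 40.159°, D_min = 138.067°, rainbow angle = 41.933°.
Angular width = |41.214° − 41.933°| = 0.719°.

0.72°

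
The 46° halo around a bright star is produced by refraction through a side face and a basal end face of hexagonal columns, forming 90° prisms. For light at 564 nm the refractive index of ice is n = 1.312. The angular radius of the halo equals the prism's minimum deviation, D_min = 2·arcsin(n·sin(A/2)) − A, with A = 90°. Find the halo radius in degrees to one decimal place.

n·sin(A/2) = 1.312 × sin 45° = 1.312 × 0.7071 = 0.9277.
D_min = 2·arcsin(0.9277) − 90° = 2 × 68.083° − 90° = 46.166°.

46.2°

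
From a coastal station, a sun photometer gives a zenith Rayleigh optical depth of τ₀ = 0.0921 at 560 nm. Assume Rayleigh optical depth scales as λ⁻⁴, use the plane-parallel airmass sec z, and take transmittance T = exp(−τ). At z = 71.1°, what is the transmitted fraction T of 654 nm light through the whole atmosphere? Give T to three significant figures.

sec 71.1° = 3.0872.
τ = 0.0921 × (560/654)⁴ × 3.0872 = 0.0921 × 0.5376 × 3.0872 = 0.1529.
T = exp(−0.1529) = 0.8583.

0.858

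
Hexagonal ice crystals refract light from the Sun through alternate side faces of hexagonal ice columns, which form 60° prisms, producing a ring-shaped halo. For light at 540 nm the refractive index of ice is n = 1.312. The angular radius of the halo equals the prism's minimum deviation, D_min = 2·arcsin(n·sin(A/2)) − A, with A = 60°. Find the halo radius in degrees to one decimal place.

22.0°

n·sin(A/2) = 1.312 × sin 30° = 1.312 × 0.5000 = 0.6560.
D_min = 2·arcsin(0.6560) − 60° = 2 × 40.996° − 60° = 21.991°.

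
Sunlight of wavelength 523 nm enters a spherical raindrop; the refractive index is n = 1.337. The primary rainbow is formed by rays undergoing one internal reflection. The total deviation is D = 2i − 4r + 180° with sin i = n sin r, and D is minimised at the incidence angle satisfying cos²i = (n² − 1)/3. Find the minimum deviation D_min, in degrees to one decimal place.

cos²i = (1.78757 − 1)/3 = 0.26252; i = arccos(0.51237) = 59.178°.
sin r = sin 59.178°/1.337 = 0.64231; r = 39.964°.
D_min = 2·59.178° − 4·39.964° + 180° = 138.500°.

138.5°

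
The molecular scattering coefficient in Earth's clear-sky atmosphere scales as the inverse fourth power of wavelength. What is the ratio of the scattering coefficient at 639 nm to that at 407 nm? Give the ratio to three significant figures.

0.165

Rayleigh scattering ∝ λ⁻⁴, so the ratio of coefficients is the inverse fourth power of the wavelength ratio.
σ(639)/σ(407) = (407/639)⁴ = (0.6369)⁴ = 0.1646.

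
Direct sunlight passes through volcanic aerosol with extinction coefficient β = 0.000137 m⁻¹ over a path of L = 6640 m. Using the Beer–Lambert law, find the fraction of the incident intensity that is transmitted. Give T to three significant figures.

0.403

τ = β·L = 0.000137 × 6640 = 0.9097.
T = exp(−0.9097) = 0.4027.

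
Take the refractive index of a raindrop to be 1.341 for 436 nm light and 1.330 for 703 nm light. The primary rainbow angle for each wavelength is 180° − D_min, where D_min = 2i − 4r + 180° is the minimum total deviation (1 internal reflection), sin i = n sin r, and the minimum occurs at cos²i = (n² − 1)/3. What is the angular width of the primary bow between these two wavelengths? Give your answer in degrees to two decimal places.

At 436 nm (n = 1.341): cos²i = 0.26609 → i = 58.946°, r = 39.705°, D_min = 139.071°, rainbow angle = 40.929°.
At 703 nm (n = 1.330): cos²i = 0.25630 → i = 59.585°, r = 40.422°, D_min = 137.484°, rainbow angle = 42.516°.
Angular width = |40.929° − 42.516°| = 1.588°.

1.59°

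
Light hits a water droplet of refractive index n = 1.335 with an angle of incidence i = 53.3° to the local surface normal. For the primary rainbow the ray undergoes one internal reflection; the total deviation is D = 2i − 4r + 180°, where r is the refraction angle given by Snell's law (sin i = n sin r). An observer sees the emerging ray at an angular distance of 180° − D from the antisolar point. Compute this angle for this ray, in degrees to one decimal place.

41.0°

sin r = sin 53.3° / 1.335 = 0.8018/1.335 = 0.6006; r = 36.91°.
D = 2·53.3° − 4·36.91° + 180° = 106.60° − 147.65° + 180° = 138.95°.
Angle from antisolar point = 180° − D = 41.05°.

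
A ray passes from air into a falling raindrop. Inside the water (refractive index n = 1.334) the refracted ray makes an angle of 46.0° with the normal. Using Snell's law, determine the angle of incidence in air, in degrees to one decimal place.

73.7°

Snell: sin θ_i = n · sin θ_r = 1.334 × sin 46.0° = 1.334 × 0.7193 = 0.9596.
θ_i = arcsin(0.9596) = 73.66°.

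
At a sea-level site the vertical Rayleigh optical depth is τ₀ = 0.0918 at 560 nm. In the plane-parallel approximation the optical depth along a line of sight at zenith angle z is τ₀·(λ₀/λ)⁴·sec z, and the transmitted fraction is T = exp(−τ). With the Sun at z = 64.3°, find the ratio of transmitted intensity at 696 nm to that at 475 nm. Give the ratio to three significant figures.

1.38

Airmass: sec 64.3° = 2.3060.
τ(696 nm) = 0.0918 × (560/696)⁴ × 2.3060 = 0.0918 × 0.4191 × 2.3060 = 0.0887.
τ(475 nm) = 0.0918 × (560/475)⁴ × 2.3060 = 0.0918 × 1.9319 × 2.3060 = 0.4090.
T(696)/T(475) = exp(τ_B − τ_A) = exp(0.3202) = 1.3775.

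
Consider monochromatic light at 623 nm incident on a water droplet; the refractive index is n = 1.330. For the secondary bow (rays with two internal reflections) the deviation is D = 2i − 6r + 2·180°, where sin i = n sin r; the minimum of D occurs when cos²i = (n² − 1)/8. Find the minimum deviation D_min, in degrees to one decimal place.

230.1°

cos²i = (1.76890 − 1)/8 = 0.09611; i = arccos(0.31002) = 71.940°.
sin r = sin 71.940°/1.330 = 0.71483; r = 45.630°.
D_min = 2·71.940° − 6·45.630° + 360° = 230.101°.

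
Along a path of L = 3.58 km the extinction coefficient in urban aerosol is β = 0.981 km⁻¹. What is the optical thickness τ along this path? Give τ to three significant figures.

3.51

τ = β·L = 0.981 × 3.58 = 3.5120.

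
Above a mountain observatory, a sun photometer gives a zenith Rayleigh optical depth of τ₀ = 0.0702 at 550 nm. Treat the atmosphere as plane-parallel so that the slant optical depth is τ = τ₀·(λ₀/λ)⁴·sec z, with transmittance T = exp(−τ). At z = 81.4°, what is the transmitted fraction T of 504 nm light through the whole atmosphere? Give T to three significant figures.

sec 81.4° = 6.6874.
τ = 0.0702 × (550/504)⁴ × 6.6874 = 0.0702 × 1.4182 × 6.6874 = 0.6658.
T = exp(−0.6658) = 0.5139.

0.514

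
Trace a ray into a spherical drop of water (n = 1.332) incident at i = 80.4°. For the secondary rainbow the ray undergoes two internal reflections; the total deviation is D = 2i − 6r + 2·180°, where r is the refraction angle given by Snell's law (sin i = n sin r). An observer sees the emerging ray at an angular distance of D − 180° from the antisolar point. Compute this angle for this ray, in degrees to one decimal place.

sin r = sin 80.4° / 1.332 = 0.9860/1.332 = 0.7402; r = 47.75°.
D = 2·80.4° − 6·47.75° + 2·180° = 160.80° − 286.51° + 360° = 234.29°.
Angle from antisolar point = D − 180° = 54.29°.

54.3°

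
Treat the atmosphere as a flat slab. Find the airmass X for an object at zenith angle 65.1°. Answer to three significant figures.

X = sec z = 1/cos 65.1° = 1/0.4210 = 2.3751.

2.38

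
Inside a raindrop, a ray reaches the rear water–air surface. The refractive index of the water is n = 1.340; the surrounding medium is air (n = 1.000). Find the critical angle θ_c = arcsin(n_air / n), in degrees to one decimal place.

48.3°

sin θ_c = n_air / n = 1.000 / 1.340 = 0.7463.
θ_c = arcsin(0.7463) = 48.27°.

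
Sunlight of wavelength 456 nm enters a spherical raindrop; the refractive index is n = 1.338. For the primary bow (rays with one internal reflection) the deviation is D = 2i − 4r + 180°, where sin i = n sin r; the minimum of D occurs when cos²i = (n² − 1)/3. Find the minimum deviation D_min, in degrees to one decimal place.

138.6°

cos²i = (1.79024 − 1)/3 = 0.26341; i = arccos(0.51324) = 59.120°.
sin r = sin 59.120°/1.338 = 0.64144; r = 39.899°.
D_min = 2·59.120° − 4·39.899° + 180° = 138.643°.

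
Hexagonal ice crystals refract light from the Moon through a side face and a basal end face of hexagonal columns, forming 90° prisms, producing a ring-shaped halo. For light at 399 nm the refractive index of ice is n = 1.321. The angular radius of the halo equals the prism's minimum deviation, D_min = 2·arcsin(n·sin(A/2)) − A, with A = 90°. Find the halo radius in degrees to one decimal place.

n·sin(A/2) = 1.321 × sin 45° = 1.321 × 0.7071 = 0.9341.
D_min = 2·arcsin(0.9341) − 90° = 2 × 69.081° − 90° = 48.163°.

48.2°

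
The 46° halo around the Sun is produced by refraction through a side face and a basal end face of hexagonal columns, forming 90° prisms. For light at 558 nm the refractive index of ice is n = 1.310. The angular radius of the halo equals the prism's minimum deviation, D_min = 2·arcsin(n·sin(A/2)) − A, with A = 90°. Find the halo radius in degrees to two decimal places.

45.73°

n·sin(A/2) = 1.310 × sin 45° = 1.310 × 0.7071 = 0.9263.
D_min = 2·arcsin(0.9263) − 90° = 2 × 67.867° − 90° = 45.733°.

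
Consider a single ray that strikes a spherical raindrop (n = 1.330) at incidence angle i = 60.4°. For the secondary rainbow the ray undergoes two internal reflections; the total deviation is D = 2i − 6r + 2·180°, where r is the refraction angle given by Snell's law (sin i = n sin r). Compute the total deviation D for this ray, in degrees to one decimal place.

sin r = sin 60.4° / 1.330 = 0.8695/1.330 = 0.6538; r = 40.83°.
D = 2·60.4° − 6·40.83° + 2·180° = 120.80° − 244.95° + 360° = 235.85°.

235.8°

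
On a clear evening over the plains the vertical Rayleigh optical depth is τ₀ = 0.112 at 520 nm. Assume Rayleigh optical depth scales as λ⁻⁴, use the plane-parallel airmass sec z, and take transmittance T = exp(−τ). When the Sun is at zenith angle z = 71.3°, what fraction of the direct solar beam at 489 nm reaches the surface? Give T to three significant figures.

sec 71.3° = 3.1190.
τ = 0.112 × (520/489)⁴ × 3.1190 = 0.112 × 1.2787 × 3.1190 = 0.4467.
T = exp(−0.4467) = 0.6397.

0.640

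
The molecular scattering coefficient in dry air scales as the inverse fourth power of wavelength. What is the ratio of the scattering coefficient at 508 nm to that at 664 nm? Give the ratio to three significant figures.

Rayleigh scattering ∝ λ⁻⁴, so the ratio of coefficients is the inverse fourth power of the wavelength ratio.
σ(508)/σ(664) = (664/508)⁴ = (1.3071)⁴ = 2.919.

2.92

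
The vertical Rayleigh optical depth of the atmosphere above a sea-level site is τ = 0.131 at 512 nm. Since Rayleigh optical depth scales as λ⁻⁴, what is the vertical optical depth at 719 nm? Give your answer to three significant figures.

0.0337

τ(719 nm) = τ(512 nm) × (512/719)⁴ = 0.131 × (0.7121)⁴ = 0.131 × 0.2571 = 0.0337.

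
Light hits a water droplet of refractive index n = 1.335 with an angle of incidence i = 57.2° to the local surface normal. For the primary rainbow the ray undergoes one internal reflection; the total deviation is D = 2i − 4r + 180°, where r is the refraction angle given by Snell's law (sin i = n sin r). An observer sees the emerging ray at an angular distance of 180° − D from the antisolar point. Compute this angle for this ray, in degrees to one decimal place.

sin r = sin 57.2° / 1.335 = 0.8406/1.335 = 0.6296; r = 39.02°.
D = 2·57.2° − 4·39.02° + 180° = 114.40° − 156.09° + 180° = 138.31°.
Angle from antisolar point = 180° − D = 41.69°.

41.7°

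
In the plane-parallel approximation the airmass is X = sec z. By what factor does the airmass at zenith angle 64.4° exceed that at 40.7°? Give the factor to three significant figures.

X(64.4°)/X(40.7°) = sec 64.4° / sec 40.7° = cos 40.7° / cos 64.4° = 0.7581/0.4321 = 1.7546.

1.75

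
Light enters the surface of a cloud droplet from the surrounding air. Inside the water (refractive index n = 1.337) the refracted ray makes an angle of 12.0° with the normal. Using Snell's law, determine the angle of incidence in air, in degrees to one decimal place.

16.1°

Snell: sin θ_i = n · sin θ_r = 1.337 × sin 12.0° = 1.337 × 0.2079 = 0.2780.
θ_i = arcsin(0.2780) = 16.14°.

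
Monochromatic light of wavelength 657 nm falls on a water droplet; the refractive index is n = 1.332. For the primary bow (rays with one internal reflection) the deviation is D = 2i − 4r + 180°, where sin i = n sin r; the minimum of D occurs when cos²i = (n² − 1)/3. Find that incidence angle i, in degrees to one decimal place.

59.5°

cos²i = (1.332² − 1)/3 = (1.77422 − 1)/3 = 0.25807.
cos i = 0.50801, so i = 59.469°.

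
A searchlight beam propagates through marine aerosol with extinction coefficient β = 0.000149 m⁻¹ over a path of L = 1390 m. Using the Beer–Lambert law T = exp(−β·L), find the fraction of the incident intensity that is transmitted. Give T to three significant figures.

τ = β·L = 0.000149 × 1390 = 0.2071.
T = exp(−0.2071) = 0.8129.

0.813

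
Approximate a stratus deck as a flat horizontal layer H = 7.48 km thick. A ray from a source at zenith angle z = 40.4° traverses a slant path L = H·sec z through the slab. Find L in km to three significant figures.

9.82 km

sec z = 1/cos 40.4° = 1.3131.
L = 7.48 × 1.3131 = 9.822 km.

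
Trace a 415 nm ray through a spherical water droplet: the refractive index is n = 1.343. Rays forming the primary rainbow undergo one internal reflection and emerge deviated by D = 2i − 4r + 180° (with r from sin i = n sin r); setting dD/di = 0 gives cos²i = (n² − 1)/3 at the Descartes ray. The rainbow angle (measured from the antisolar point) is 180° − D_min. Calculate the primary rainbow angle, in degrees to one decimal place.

40.6°

cos²i = (1.80365 − 1)/3 = 0.26788; i = arccos(0.51757) = 58.830°.
sin r = sin 58.830°/1.343 = 0.63711; r = 39.577°.
D_min = 2·58.830° − 4·39.577° + 180° = 139.354°.
Rainbow angle = 180° − D_min = 40.646°.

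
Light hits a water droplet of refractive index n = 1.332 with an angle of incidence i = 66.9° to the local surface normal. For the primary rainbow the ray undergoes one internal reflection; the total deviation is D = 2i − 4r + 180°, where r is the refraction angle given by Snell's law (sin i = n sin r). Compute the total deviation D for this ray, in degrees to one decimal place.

139.1°

sin r = sin 66.9° / 1.332 = 0.9198/1.332 = 0.6906; r = 43.67°.
D = 2·66.9° − 4·43.67° + 180° = 133.80° − 174.70° + 180° = 139.10°.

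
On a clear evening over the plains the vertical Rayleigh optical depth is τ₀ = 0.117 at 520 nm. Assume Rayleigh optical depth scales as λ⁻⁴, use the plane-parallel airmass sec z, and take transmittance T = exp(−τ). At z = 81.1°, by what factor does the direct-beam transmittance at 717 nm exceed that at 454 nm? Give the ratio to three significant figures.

Airmass: sec 81.1° = 6.4637.
τ(717 nm) = 0.117 × (520/717)⁴ × 6.4637 = 0.117 × 0.2767 × 6.4637 = 0.2092.
τ(454 nm) = 0.117 × (520/454)⁴ × 6.4637 = 0.117 × 1.7210 × 6.4637 = 1.3015.
T(717)/T(454) = exp(τ_B − τ_A) = exp(1.0923) = 2.9812.

2.98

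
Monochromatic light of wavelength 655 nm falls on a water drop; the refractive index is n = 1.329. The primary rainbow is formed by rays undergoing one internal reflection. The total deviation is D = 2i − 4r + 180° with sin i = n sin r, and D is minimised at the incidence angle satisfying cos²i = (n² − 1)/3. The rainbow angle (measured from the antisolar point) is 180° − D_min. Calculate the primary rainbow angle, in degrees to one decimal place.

cos²i = (1.76624 − 1)/3 = 0.25541; i = arccos(0.50538) = 59.643°.
sin r = sin 59.643°/1.329 = 0.64928; r = 40.487°.
D_min = 2·59.643° − 4·40.487° + 180° = 137.337°.
Rainbow angle = 180° − D_min = 42.663°.

42.7°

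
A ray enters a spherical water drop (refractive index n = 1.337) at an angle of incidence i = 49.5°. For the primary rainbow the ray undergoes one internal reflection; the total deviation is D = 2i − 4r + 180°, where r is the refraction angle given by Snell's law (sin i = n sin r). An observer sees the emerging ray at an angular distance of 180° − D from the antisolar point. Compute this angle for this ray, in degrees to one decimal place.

sin r = sin 49.5° / 1.337 = 0.7604/1.337 = 0.5687; r = 34.66°.
D = 2·49.5° − 4·34.66° + 180° = 99.00° − 138.65° + 180° = 140.35°.
Angle from antisolar point = 180° − D = 39.65°.

39.6°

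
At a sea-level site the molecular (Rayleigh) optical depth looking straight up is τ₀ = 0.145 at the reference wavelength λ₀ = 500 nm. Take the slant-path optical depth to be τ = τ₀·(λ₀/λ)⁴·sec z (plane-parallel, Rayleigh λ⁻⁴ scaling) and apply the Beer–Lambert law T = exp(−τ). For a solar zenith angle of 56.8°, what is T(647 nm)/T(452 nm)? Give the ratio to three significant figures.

1.35

Airmass: sec 56.8° = 1.8263.
τ(647 nm) = 0.145 × (500/647)⁴ × 1.8263 = 0.145 × 0.3567 × 1.8263 = 0.0944.
τ(452 nm) = 0.145 × (500/452)⁴ × 1.8263 = 0.145 × 1.4974 × 1.8263 = 0.3965.
T(647)/T(452) = exp(τ_B − τ_A) = exp(0.3021) = 1.3527.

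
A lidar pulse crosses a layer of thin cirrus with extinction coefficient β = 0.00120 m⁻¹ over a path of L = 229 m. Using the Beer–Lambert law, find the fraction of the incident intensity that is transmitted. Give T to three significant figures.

0.760

τ = β·L = 0.00120 × 229 = 0.2748.
T = exp(−0.2748) = 0.7597.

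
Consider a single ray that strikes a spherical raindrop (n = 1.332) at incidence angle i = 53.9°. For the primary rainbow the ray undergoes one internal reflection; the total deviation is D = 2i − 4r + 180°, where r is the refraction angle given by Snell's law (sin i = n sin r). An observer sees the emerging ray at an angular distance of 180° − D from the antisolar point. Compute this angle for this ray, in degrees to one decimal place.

41.6°

sin r = sin 53.9° / 1.332 = 0.8080/1.332 = 0.6066; r = 37.34°.
D = 2·53.9° − 4·37.34° + 180° = 107.80° − 149.38° + 180° = 138.42°.
Angle from antisolar point = 180° − D = 41.58°.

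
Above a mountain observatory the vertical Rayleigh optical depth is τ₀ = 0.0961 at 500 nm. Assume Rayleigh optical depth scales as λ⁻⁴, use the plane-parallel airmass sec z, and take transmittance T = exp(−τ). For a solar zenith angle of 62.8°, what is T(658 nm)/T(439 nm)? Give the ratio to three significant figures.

Airmass: sec 62.8° = 2.1877.
τ(658 nm) = 0.0961 × (500/658)⁴ × 2.1877 = 0.0961 × 0.3334 × 2.1877 = 0.0701.
τ(439 nm) = 0.0961 × (500/439)⁴ × 2.1877 = 0.0961 × 1.6828 × 2.1877 = 0.3538.
T(658)/T(439) = exp(τ_B − τ_A) = exp(0.2837) = 1.3280.

1.33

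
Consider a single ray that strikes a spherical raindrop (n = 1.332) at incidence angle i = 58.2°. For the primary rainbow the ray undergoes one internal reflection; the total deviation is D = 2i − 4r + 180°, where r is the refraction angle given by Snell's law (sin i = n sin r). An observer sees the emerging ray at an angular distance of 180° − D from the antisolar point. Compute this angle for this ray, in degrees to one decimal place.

42.2°

sin r = sin 58.2° / 1.332 = 0.8499/1.332 = 0.6381; r = 39.65°.
D = 2·58.2° − 4·39.65° + 180° = 116.40° − 158.59° + 180° = 137.81°.
Angle from antisolar point = 180° − D = 42.19°.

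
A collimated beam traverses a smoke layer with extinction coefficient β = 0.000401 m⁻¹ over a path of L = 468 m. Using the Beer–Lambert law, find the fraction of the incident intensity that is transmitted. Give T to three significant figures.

τ = β·L = 0.000401 × 468 = 0.1877.
T = exp(−0.1877) = 0.8289.

0.829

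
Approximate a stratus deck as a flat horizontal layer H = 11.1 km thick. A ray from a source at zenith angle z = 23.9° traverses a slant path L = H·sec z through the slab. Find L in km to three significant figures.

12.1 km

sec z = 1/cos 23.9° = 1.0938.
L = 11.1 × 1.0938 = 12.141 km.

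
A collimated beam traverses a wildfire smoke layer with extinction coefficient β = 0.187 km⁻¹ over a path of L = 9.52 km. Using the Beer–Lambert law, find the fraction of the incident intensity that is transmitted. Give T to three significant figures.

0.169

τ = β·L = 0.187 × 9.52 = 1.7802.
T = exp(−1.7802) = 0.1686.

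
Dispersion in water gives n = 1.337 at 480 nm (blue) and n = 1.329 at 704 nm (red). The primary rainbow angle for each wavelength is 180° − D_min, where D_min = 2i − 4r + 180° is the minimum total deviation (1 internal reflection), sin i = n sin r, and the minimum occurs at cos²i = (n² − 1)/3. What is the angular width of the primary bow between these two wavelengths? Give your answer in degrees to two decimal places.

At 480 nm (n = 1.337): cos²i = 0.26252 → i = 59.178°, r = 39.964°, D_min = 138.500°, rainbow angle = 41.500°.
At 704 nm (n = 1.329): cos²i = 0.25541 → i = 59.643°, r = 40.487°, D_min = 137.337°, rainbow angle = 42.663°.
Angular width = |41.500° − 42.663°| = 1.163°.

1.16°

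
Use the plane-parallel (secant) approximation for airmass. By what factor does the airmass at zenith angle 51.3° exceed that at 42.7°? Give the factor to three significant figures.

1.18

X(51.3°)/X(42.7°) = sec 51.3° / sec 42.7° = cos 42.7° / cos 51.3° = 0.7349/0.6252 = 1.1754.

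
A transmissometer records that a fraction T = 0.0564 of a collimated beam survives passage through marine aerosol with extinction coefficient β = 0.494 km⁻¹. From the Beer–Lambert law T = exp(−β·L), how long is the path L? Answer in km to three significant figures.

5.82 km

Beer–Lambert: T = exp(−βL) ⇒ L = −ln(T)/β = −ln(0.0564)/0.494 = 2.8753/0.494 = 5.82 km.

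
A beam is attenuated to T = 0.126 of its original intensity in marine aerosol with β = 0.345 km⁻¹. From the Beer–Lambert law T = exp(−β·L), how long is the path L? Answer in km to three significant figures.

Beer–Lambert: T = exp(−βL) ⇒ L = −ln(T)/β = −ln(0.126)/0.345 = 2.0715/0.345 = 6.004 km.

6.00 km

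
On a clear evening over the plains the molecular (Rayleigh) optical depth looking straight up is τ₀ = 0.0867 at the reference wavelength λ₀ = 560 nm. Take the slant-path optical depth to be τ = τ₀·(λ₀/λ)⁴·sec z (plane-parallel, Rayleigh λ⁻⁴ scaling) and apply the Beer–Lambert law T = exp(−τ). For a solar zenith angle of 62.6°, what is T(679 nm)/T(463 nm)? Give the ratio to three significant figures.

Airmass: sec 62.6° = 2.1730.
τ(679 nm) = 0.0867 × (560/679)⁴ × 2.1730 = 0.0867 × 0.4627 × 2.1730 = 0.0872.
τ(463 nm) = 0.0867 × (560/463)⁴ × 2.1730 = 0.0867 × 2.1401 × 2.1730 = 0.4032.
T(679)/T(463) = exp(τ_B − τ_A) = exp(0.3160) = 1.3717.

1.37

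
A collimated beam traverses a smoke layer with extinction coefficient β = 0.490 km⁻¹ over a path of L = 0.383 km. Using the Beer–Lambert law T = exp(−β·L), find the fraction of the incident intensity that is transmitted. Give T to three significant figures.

τ = β·L = 0.490 × 0.383 = 0.1877.
T = exp(−0.1877) = 0.8289.

0.829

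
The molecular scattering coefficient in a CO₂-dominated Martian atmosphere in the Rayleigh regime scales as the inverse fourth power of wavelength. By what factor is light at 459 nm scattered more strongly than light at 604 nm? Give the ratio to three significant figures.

3.00

Rayleigh scattering ∝ λ⁻⁴, so the ratio of coefficients is the inverse fourth power of the wavelength ratio.
σ(459)/σ(604) = (604/459)⁴ = (1.3159)⁴ = 2.998.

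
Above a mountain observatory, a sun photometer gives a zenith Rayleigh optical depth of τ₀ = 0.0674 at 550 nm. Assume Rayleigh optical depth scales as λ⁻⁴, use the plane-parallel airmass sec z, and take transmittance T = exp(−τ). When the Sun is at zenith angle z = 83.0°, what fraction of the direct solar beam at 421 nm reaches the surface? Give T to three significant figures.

sec 83.0° = 8.2055.
τ = 0.0674 × (550/421)⁴ × 8.2055 = 0.0674 × 2.9129 × 8.2055 = 1.6110.
T = exp(−1.6110) = 0.1997.

0.200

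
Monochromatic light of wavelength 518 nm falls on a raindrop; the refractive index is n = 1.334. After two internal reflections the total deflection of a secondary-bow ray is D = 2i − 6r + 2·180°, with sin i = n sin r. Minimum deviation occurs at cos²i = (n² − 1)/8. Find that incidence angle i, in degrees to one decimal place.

71.8°

cos²i = (1.334² − 1)/8 = (1.77956 − 1)/8 = 0.09744.
cos i = 0.31216, so i = 71.810°.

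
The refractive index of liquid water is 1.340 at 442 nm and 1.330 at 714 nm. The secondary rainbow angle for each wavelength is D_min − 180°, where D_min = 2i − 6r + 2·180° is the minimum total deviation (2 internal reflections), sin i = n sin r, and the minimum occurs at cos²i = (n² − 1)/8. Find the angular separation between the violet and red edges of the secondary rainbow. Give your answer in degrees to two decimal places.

2.61°

At 442 nm (n = 1.340): cos²i = 0.09945 → i = 71.618°, r = 45.088°, D_min = 232.709°, rainbow angle = 52.709°.
At 714 nm (n = 1.330): cos²i = 0.09611 → i = 71.940°, r = 45.630°, D_min = 230.101°, rainbow angle = 50.101°.
Angular width = |52.709° − 50.101°| = 2.608°.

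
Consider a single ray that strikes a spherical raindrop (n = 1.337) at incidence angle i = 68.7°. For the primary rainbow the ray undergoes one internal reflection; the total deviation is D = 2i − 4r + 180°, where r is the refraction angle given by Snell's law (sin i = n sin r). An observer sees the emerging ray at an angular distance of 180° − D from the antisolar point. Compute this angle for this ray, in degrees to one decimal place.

sin r = sin 68.7° / 1.337 = 0.9317/1.337 = 0.6969; r = 44.17°.
D = 2·68.7° − 4·44.17° + 180° = 137.40° − 176.70° + 180° = 140.70°.
Angle from antisolar point = 180° − D = 39.30°.

39.3°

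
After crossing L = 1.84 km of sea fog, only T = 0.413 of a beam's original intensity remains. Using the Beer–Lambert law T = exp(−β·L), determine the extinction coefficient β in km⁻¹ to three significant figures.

0.481 km⁻¹

Beer–Lambert: T = exp(−βL) ⇒ β = −ln(T)/L = −ln(0.413)/1.84 = 0.8843/1.84 = 0.4806 km⁻¹.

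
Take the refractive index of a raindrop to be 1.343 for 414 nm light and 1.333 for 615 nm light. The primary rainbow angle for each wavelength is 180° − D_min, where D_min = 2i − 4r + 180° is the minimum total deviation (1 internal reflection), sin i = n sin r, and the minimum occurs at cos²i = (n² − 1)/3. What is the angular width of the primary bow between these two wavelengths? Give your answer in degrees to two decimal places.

At 414 nm (n = 1.343): cos²i = 0.26788 → i = 58.830°, r = 39.577°, D_min = 139.354°, rainbow angle = 40.646°.
At 615 nm (n = 1.333): cos²i = 0.25896 → i = 59.410°, r = 40.225°, D_min = 137.922°, rainbow angle = 42.078°.
Angular width = |40.646° − 42.078°| = 1.432°.

1.43°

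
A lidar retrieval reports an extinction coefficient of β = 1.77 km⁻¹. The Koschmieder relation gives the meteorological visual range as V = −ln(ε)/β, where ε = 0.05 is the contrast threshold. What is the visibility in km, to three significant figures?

1.69 km

V = −ln(0.05) / 1.77 = 2.996 / 1.77 = 1.6925 km.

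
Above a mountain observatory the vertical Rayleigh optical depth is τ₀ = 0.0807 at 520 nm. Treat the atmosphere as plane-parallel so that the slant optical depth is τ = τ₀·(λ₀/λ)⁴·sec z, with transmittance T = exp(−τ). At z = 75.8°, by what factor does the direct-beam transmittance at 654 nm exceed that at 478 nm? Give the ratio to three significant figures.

1.39

Airmass: sec 75.8° = 4.0765.
τ(654 nm) = 0.0807 × (520/654)⁴ × 4.0765 = 0.0807 × 0.3997 × 4.0765 = 0.1315.
τ(478 nm) = 0.0807 × (520/478)⁴ × 4.0765 = 0.0807 × 1.4006 × 4.0765 = 0.4607.
T(654)/T(478) = exp(τ_B − τ_A) = exp(0.3293) = 1.3899.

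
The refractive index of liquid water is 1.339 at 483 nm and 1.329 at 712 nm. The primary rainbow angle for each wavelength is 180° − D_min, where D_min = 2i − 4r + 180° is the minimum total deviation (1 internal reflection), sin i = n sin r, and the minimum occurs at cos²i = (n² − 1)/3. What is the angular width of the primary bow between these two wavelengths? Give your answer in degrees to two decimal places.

1.45°

At 483 nm (n = 1.339): cos²i = 0.26431 → i = 59.062°, r = 39.834°, D_min = 138.786°, rainbow angle = 41.214°.
At 712 nm (n = 1.329): cos²i = 0.25541 → i = 59.643°, r = 40.487°, D_min = 137.337°, rainbow angle = 42.663°.
Angular width = |41.214° − 42.663°| = 1.450°.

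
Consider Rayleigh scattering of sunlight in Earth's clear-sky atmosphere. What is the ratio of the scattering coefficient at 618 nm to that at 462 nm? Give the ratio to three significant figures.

0.312

Rayleigh scattering ∝ λ⁻⁴, so the ratio of coefficients is the inverse fourth power of the wavelength ratio.
σ(618)/σ(462) = (462/618)⁴ = (0.7476)⁴ = 0.3123.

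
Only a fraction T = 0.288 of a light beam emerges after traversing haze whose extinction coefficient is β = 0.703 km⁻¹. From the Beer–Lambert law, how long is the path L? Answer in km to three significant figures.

1.77 km

Beer–Lambert: T = exp(−βL) ⇒ L = −ln(T)/β = −ln(0.288)/0.703 = 1.2448/0.703 = 1.771 km.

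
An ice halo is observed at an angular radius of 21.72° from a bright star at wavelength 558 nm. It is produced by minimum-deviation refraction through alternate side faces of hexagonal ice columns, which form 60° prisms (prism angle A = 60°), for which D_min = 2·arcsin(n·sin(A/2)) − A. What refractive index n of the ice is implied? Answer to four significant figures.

Rearranging: n = sin((D_min + A)/2) / sin(A/2).
(D_min + A)/2 = (21.72° + 60°)/2 = 40.860°.
n = sin 40.860° / sin 30° = 0.6542 / 0.5000 = 1.3084.

1.308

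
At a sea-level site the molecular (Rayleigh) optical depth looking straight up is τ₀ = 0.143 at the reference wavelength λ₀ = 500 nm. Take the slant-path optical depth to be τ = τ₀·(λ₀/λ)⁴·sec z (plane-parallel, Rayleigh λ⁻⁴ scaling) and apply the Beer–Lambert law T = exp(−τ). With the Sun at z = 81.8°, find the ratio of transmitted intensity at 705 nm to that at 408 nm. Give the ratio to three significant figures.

Airmass: sec 81.8° = 7.0112.
τ(705 nm) = 0.143 × (500/705)⁴ × 7.0112 = 0.143 × 0.2530 × 7.0112 = 0.2537.
τ(408 nm) = 0.143 × (500/408)⁴ × 7.0112 = 0.143 × 2.2555 × 7.0112 = 2.2613.
T(705)/T(408) = exp(τ_B − τ_A) = exp(2.0077) = 7.4461.

7.45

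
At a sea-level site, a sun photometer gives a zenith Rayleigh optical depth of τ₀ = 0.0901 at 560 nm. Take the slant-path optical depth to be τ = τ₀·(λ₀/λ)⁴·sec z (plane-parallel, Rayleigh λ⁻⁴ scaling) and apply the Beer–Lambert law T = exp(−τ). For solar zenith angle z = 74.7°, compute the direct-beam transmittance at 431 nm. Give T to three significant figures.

0.378

sec 74.7° = 3.7897.
τ = 0.0901 × (560/431)⁴ × 3.7897 = 0.0901 × 2.8500 × 3.7897 = 0.9731.
T = exp(−0.9731) = 0.3779.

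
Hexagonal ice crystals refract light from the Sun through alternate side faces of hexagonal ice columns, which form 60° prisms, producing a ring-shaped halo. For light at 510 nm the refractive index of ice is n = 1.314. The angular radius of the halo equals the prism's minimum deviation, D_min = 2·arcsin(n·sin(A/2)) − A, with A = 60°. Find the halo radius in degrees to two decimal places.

n·sin(A/2) = 1.314 × sin 30° = 1.314 × 0.5000 = 0.6570.
D_min = 2·arcsin(0.6570) − 60° = 2 × 41.071° − 60° = 22.143°.

22.14°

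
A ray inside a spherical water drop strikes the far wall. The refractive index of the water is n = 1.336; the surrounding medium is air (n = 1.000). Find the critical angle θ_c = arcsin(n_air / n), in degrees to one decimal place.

sin θ_c = n_air / n = 1.000 / 1.336 = 0.7485.
θ_c = arcsin(0.7485) = 48.46°.

48.5°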